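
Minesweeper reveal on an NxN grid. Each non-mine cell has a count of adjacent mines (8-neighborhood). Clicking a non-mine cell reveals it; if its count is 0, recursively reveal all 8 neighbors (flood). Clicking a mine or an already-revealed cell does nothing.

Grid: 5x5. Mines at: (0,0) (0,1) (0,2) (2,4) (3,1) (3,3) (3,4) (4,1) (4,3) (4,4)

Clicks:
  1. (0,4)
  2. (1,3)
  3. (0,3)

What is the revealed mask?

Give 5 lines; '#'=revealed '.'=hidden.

Click 1 (0,4) count=0: revealed 4 new [(0,3) (0,4) (1,3) (1,4)] -> total=4
Click 2 (1,3) count=2: revealed 0 new [(none)] -> total=4
Click 3 (0,3) count=1: revealed 0 new [(none)] -> total=4

Answer: ...##
...##
.....
.....
.....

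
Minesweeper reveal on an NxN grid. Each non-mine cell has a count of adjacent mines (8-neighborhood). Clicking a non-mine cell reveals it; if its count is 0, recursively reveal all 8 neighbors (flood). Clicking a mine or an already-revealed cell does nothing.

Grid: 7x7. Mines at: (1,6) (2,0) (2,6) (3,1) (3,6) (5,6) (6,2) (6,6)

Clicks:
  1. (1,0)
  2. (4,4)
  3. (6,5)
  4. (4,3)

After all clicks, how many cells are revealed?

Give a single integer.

Answer: 32

Derivation:
Click 1 (1,0) count=1: revealed 1 new [(1,0)] -> total=1
Click 2 (4,4) count=0: revealed 31 new [(0,0) (0,1) (0,2) (0,3) (0,4) (0,5) (1,1) (1,2) (1,3) (1,4) (1,5) (2,1) (2,2) (2,3) (2,4) (2,5) (3,2) (3,3) (3,4) (3,5) (4,2) (4,3) (4,4) (4,5) (5,2) (5,3) (5,4) (5,5) (6,3) (6,4) (6,5)] -> total=32
Click 3 (6,5) count=2: revealed 0 new [(none)] -> total=32
Click 4 (4,3) count=0: revealed 0 new [(none)] -> total=32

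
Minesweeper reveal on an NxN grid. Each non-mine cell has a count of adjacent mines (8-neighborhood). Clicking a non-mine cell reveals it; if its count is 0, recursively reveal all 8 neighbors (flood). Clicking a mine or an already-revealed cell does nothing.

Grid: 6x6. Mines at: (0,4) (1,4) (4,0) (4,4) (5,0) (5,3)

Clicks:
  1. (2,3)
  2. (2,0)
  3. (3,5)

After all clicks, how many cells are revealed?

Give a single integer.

Click 1 (2,3) count=1: revealed 1 new [(2,3)] -> total=1
Click 2 (2,0) count=0: revealed 18 new [(0,0) (0,1) (0,2) (0,3) (1,0) (1,1) (1,2) (1,3) (2,0) (2,1) (2,2) (3,0) (3,1) (3,2) (3,3) (4,1) (4,2) (4,3)] -> total=19
Click 3 (3,5) count=1: revealed 1 new [(3,5)] -> total=20

Answer: 20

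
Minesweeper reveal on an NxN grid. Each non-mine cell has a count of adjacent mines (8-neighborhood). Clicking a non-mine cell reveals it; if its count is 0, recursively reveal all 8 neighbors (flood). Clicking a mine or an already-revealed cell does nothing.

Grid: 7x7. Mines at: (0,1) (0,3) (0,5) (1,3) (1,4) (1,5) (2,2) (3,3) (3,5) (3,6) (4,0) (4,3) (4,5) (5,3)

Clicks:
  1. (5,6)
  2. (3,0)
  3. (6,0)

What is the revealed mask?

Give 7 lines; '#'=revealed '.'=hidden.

Click 1 (5,6) count=1: revealed 1 new [(5,6)] -> total=1
Click 2 (3,0) count=1: revealed 1 new [(3,0)] -> total=2
Click 3 (6,0) count=0: revealed 6 new [(5,0) (5,1) (5,2) (6,0) (6,1) (6,2)] -> total=8

Answer: .......
.......
.......
#......
.......
###...#
###....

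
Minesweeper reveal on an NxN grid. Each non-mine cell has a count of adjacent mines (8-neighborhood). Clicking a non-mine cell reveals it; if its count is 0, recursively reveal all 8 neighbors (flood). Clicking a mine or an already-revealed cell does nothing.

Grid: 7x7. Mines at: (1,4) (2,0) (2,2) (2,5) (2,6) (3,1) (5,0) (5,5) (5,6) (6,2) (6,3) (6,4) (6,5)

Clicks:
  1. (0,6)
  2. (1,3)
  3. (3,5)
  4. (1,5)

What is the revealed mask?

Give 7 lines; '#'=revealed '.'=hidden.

Answer: .....##
...#.##
.......
.....#.
.......
.......
.......

Derivation:
Click 1 (0,6) count=0: revealed 4 new [(0,5) (0,6) (1,5) (1,6)] -> total=4
Click 2 (1,3) count=2: revealed 1 new [(1,3)] -> total=5
Click 3 (3,5) count=2: revealed 1 new [(3,5)] -> total=6
Click 4 (1,5) count=3: revealed 0 new [(none)] -> total=6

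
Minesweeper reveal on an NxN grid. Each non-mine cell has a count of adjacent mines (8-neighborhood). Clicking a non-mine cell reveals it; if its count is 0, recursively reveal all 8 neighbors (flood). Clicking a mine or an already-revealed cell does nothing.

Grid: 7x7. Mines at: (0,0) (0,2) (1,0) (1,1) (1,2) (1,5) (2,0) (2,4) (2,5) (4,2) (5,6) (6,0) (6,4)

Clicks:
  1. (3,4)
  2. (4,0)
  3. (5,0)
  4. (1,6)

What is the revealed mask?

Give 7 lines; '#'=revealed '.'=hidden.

Answer: .......
......#
.......
##..#..
##.....
##.....
.......

Derivation:
Click 1 (3,4) count=2: revealed 1 new [(3,4)] -> total=1
Click 2 (4,0) count=0: revealed 6 new [(3,0) (3,1) (4,0) (4,1) (5,0) (5,1)] -> total=7
Click 3 (5,0) count=1: revealed 0 new [(none)] -> total=7
Click 4 (1,6) count=2: revealed 1 new [(1,6)] -> total=8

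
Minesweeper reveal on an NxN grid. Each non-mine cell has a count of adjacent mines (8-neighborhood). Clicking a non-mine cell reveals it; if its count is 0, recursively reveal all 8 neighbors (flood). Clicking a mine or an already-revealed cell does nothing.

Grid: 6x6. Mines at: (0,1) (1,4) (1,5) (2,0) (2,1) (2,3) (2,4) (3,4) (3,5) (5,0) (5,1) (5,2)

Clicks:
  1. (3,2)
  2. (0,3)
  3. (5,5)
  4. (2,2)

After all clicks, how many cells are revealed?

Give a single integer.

Click 1 (3,2) count=2: revealed 1 new [(3,2)] -> total=1
Click 2 (0,3) count=1: revealed 1 new [(0,3)] -> total=2
Click 3 (5,5) count=0: revealed 6 new [(4,3) (4,4) (4,5) (5,3) (5,4) (5,5)] -> total=8
Click 4 (2,2) count=2: revealed 1 new [(2,2)] -> total=9

Answer: 9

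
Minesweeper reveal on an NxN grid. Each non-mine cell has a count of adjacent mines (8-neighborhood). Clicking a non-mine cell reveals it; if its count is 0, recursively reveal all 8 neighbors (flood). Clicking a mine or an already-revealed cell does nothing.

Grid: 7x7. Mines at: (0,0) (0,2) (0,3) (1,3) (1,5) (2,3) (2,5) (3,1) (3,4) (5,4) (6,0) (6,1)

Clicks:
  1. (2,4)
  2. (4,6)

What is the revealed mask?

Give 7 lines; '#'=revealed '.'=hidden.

Click 1 (2,4) count=5: revealed 1 new [(2,4)] -> total=1
Click 2 (4,6) count=0: revealed 8 new [(3,5) (3,6) (4,5) (4,6) (5,5) (5,6) (6,5) (6,6)] -> total=9

Answer: .......
.......
....#..
.....##
.....##
.....##
.....##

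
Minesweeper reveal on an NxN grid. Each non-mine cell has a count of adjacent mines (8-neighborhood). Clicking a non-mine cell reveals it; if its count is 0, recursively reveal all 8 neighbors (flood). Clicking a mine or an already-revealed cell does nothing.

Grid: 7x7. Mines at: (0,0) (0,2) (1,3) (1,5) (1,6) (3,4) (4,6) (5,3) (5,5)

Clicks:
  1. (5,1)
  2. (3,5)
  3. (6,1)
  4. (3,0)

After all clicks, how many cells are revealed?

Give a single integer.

Click 1 (5,1) count=0: revealed 21 new [(1,0) (1,1) (1,2) (2,0) (2,1) (2,2) (2,3) (3,0) (3,1) (3,2) (3,3) (4,0) (4,1) (4,2) (4,3) (5,0) (5,1) (5,2) (6,0) (6,1) (6,2)] -> total=21
Click 2 (3,5) count=2: revealed 1 new [(3,5)] -> total=22
Click 3 (6,1) count=0: revealed 0 new [(none)] -> total=22
Click 4 (3,0) count=0: revealed 0 new [(none)] -> total=22

Answer: 22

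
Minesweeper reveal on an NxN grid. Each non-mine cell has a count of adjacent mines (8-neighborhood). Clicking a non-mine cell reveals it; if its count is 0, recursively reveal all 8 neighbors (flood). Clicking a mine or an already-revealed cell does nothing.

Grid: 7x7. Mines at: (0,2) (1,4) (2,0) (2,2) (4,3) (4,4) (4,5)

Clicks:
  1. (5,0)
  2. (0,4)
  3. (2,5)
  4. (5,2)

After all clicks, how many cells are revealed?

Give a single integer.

Answer: 22

Derivation:
Click 1 (5,0) count=0: revealed 20 new [(3,0) (3,1) (3,2) (4,0) (4,1) (4,2) (5,0) (5,1) (5,2) (5,3) (5,4) (5,5) (5,6) (6,0) (6,1) (6,2) (6,3) (6,4) (6,5) (6,6)] -> total=20
Click 2 (0,4) count=1: revealed 1 new [(0,4)] -> total=21
Click 3 (2,5) count=1: revealed 1 new [(2,5)] -> total=22
Click 4 (5,2) count=1: revealed 0 new [(none)] -> total=22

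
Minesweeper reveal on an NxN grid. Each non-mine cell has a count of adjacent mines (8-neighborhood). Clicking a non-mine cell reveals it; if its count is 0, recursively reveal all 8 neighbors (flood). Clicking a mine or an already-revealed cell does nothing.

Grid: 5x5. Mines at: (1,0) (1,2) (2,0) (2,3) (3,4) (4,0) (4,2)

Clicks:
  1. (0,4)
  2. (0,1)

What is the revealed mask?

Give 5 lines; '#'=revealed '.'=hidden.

Answer: .#.##
...##
.....
.....
.....

Derivation:
Click 1 (0,4) count=0: revealed 4 new [(0,3) (0,4) (1,3) (1,4)] -> total=4
Click 2 (0,1) count=2: revealed 1 new [(0,1)] -> total=5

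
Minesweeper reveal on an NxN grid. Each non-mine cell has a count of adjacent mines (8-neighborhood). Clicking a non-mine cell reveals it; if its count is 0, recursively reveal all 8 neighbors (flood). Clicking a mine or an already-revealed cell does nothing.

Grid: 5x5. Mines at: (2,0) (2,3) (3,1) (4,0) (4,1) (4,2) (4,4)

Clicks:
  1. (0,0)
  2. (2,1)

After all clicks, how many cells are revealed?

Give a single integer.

Answer: 11

Derivation:
Click 1 (0,0) count=0: revealed 10 new [(0,0) (0,1) (0,2) (0,3) (0,4) (1,0) (1,1) (1,2) (1,3) (1,4)] -> total=10
Click 2 (2,1) count=2: revealed 1 new [(2,1)] -> total=11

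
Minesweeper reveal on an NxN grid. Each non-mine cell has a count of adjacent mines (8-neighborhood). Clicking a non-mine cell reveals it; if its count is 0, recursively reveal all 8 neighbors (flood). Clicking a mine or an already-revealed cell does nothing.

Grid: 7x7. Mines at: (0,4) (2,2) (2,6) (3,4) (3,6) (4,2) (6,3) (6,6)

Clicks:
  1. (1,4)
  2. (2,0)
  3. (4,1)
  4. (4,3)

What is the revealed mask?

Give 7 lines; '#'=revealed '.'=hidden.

Click 1 (1,4) count=1: revealed 1 new [(1,4)] -> total=1
Click 2 (2,0) count=0: revealed 20 new [(0,0) (0,1) (0,2) (0,3) (1,0) (1,1) (1,2) (1,3) (2,0) (2,1) (3,0) (3,1) (4,0) (4,1) (5,0) (5,1) (5,2) (6,0) (6,1) (6,2)] -> total=21
Click 3 (4,1) count=1: revealed 0 new [(none)] -> total=21
Click 4 (4,3) count=2: revealed 1 new [(4,3)] -> total=22

Answer: ####...
#####..
##.....
##.....
##.#...
###....
###....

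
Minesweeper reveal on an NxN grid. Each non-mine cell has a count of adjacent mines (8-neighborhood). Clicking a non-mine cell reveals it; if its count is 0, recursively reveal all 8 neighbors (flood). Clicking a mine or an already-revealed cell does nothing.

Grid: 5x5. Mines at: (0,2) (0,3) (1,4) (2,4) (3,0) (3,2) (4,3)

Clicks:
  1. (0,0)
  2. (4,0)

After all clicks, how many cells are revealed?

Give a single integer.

Answer: 7

Derivation:
Click 1 (0,0) count=0: revealed 6 new [(0,0) (0,1) (1,0) (1,1) (2,0) (2,1)] -> total=6
Click 2 (4,0) count=1: revealed 1 new [(4,0)] -> total=7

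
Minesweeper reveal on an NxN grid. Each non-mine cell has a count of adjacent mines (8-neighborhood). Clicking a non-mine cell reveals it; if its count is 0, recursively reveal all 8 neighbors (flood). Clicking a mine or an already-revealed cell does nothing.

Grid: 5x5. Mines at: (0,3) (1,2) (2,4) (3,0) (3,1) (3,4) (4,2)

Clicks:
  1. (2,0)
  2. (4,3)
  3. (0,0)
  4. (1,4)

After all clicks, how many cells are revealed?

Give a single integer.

Click 1 (2,0) count=2: revealed 1 new [(2,0)] -> total=1
Click 2 (4,3) count=2: revealed 1 new [(4,3)] -> total=2
Click 3 (0,0) count=0: revealed 5 new [(0,0) (0,1) (1,0) (1,1) (2,1)] -> total=7
Click 4 (1,4) count=2: revealed 1 new [(1,4)] -> total=8

Answer: 8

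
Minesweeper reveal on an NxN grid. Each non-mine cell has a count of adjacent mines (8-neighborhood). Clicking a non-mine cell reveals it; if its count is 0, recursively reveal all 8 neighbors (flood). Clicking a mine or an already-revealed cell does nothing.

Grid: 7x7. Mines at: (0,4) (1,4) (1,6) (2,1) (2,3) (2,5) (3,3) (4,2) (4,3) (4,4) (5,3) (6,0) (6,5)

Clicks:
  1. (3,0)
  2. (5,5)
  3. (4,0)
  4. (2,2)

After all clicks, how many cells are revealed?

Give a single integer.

Click 1 (3,0) count=1: revealed 1 new [(3,0)] -> total=1
Click 2 (5,5) count=2: revealed 1 new [(5,5)] -> total=2
Click 3 (4,0) count=0: revealed 5 new [(3,1) (4,0) (4,1) (5,0) (5,1)] -> total=7
Click 4 (2,2) count=3: revealed 1 new [(2,2)] -> total=8

Answer: 8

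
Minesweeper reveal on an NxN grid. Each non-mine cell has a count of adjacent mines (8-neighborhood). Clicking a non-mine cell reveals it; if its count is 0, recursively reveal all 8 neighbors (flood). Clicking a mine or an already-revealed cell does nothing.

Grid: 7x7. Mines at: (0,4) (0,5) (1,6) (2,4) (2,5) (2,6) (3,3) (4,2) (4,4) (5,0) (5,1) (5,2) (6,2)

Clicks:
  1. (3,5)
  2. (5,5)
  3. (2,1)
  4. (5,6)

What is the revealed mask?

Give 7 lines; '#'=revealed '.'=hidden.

Answer: ####...
####...
####...
###..##
##...##
...####
...####

Derivation:
Click 1 (3,5) count=4: revealed 1 new [(3,5)] -> total=1
Click 2 (5,5) count=1: revealed 1 new [(5,5)] -> total=2
Click 3 (2,1) count=0: revealed 17 new [(0,0) (0,1) (0,2) (0,3) (1,0) (1,1) (1,2) (1,3) (2,0) (2,1) (2,2) (2,3) (3,0) (3,1) (3,2) (4,0) (4,1)] -> total=19
Click 4 (5,6) count=0: revealed 10 new [(3,6) (4,5) (4,6) (5,3) (5,4) (5,6) (6,3) (6,4) (6,5) (6,6)] -> total=29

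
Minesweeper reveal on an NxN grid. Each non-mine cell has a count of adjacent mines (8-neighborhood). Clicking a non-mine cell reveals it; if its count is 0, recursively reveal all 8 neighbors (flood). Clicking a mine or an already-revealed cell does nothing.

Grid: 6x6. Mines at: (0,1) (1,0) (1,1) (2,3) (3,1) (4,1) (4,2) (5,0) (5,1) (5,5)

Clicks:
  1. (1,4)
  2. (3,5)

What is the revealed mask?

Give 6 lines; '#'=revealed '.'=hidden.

Answer: ..####
..####
....##
....##
....##
......

Derivation:
Click 1 (1,4) count=1: revealed 1 new [(1,4)] -> total=1
Click 2 (3,5) count=0: revealed 13 new [(0,2) (0,3) (0,4) (0,5) (1,2) (1,3) (1,5) (2,4) (2,5) (3,4) (3,5) (4,4) (4,5)] -> total=14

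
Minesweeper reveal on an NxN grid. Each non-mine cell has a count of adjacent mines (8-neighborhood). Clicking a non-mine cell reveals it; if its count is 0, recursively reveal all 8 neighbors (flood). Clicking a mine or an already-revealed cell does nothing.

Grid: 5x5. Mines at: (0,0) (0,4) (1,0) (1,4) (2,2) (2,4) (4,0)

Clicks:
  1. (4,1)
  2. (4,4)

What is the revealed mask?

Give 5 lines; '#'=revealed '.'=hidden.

Click 1 (4,1) count=1: revealed 1 new [(4,1)] -> total=1
Click 2 (4,4) count=0: revealed 7 new [(3,1) (3,2) (3,3) (3,4) (4,2) (4,3) (4,4)] -> total=8

Answer: .....
.....
.....
.####
.####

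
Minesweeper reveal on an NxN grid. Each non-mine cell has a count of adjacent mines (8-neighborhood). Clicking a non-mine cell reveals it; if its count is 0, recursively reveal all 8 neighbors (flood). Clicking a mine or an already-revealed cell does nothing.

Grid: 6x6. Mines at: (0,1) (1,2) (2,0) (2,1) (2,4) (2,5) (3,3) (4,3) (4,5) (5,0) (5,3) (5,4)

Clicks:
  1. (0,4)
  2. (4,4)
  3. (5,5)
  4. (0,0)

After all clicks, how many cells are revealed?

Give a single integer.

Answer: 9

Derivation:
Click 1 (0,4) count=0: revealed 6 new [(0,3) (0,4) (0,5) (1,3) (1,4) (1,5)] -> total=6
Click 2 (4,4) count=5: revealed 1 new [(4,4)] -> total=7
Click 3 (5,5) count=2: revealed 1 new [(5,5)] -> total=8
Click 4 (0,0) count=1: revealed 1 new [(0,0)] -> total=9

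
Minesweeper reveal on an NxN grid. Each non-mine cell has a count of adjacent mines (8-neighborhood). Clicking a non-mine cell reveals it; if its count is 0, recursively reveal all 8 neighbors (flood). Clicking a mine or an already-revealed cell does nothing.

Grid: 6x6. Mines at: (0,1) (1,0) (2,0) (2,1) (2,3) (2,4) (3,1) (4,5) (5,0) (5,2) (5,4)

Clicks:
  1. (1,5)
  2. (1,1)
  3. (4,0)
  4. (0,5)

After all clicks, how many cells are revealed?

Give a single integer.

Click 1 (1,5) count=1: revealed 1 new [(1,5)] -> total=1
Click 2 (1,1) count=4: revealed 1 new [(1,1)] -> total=2
Click 3 (4,0) count=2: revealed 1 new [(4,0)] -> total=3
Click 4 (0,5) count=0: revealed 7 new [(0,2) (0,3) (0,4) (0,5) (1,2) (1,3) (1,4)] -> total=10

Answer: 10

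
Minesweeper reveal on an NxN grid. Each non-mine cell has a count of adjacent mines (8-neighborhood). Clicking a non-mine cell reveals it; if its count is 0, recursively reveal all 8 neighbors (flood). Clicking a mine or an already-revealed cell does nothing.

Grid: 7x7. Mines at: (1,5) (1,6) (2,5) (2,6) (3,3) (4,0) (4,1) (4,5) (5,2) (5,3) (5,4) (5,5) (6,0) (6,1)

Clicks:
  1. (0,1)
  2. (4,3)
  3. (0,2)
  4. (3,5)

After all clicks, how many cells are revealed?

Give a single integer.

Answer: 20

Derivation:
Click 1 (0,1) count=0: revealed 18 new [(0,0) (0,1) (0,2) (0,3) (0,4) (1,0) (1,1) (1,2) (1,3) (1,4) (2,0) (2,1) (2,2) (2,3) (2,4) (3,0) (3,1) (3,2)] -> total=18
Click 2 (4,3) count=4: revealed 1 new [(4,3)] -> total=19
Click 3 (0,2) count=0: revealed 0 new [(none)] -> total=19
Click 4 (3,5) count=3: revealed 1 new [(3,5)] -> total=20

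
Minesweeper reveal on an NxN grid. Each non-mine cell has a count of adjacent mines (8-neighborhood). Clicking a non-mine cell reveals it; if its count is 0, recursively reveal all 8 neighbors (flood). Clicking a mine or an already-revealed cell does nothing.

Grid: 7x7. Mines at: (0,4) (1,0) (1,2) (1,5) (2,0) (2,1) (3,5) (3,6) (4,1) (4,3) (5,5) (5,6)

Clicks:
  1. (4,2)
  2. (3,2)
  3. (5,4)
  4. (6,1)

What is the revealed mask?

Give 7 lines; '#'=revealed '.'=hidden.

Click 1 (4,2) count=2: revealed 1 new [(4,2)] -> total=1
Click 2 (3,2) count=3: revealed 1 new [(3,2)] -> total=2
Click 3 (5,4) count=2: revealed 1 new [(5,4)] -> total=3
Click 4 (6,1) count=0: revealed 9 new [(5,0) (5,1) (5,2) (5,3) (6,0) (6,1) (6,2) (6,3) (6,4)] -> total=12

Answer: .......
.......
.......
..#....
..#....
#####..
#####..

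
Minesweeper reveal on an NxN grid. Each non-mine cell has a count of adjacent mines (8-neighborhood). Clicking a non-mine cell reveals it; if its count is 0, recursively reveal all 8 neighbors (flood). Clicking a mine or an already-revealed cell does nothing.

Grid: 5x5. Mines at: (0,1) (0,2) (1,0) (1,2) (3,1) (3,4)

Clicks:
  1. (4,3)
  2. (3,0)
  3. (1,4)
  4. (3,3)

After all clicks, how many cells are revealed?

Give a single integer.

Click 1 (4,3) count=1: revealed 1 new [(4,3)] -> total=1
Click 2 (3,0) count=1: revealed 1 new [(3,0)] -> total=2
Click 3 (1,4) count=0: revealed 6 new [(0,3) (0,4) (1,3) (1,4) (2,3) (2,4)] -> total=8
Click 4 (3,3) count=1: revealed 1 new [(3,3)] -> total=9

Answer: 9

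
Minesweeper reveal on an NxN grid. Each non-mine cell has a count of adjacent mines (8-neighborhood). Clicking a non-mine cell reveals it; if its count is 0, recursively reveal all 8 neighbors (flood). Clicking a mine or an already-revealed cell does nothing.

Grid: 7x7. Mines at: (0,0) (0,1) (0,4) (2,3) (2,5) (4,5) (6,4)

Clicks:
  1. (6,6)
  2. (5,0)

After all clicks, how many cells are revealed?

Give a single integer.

Click 1 (6,6) count=0: revealed 4 new [(5,5) (5,6) (6,5) (6,6)] -> total=4
Click 2 (5,0) count=0: revealed 25 new [(1,0) (1,1) (1,2) (2,0) (2,1) (2,2) (3,0) (3,1) (3,2) (3,3) (3,4) (4,0) (4,1) (4,2) (4,3) (4,4) (5,0) (5,1) (5,2) (5,3) (5,4) (6,0) (6,1) (6,2) (6,3)] -> total=29

Answer: 29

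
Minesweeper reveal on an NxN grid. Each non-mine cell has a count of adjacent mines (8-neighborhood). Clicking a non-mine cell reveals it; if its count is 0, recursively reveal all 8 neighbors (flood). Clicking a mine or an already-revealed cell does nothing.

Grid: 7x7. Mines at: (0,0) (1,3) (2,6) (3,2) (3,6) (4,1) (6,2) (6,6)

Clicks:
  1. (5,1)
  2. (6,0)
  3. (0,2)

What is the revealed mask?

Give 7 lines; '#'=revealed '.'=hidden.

Answer: ..#....
.......
.......
.......
.......
##.....
##.....

Derivation:
Click 1 (5,1) count=2: revealed 1 new [(5,1)] -> total=1
Click 2 (6,0) count=0: revealed 3 new [(5,0) (6,0) (6,1)] -> total=4
Click 3 (0,2) count=1: revealed 1 new [(0,2)] -> total=5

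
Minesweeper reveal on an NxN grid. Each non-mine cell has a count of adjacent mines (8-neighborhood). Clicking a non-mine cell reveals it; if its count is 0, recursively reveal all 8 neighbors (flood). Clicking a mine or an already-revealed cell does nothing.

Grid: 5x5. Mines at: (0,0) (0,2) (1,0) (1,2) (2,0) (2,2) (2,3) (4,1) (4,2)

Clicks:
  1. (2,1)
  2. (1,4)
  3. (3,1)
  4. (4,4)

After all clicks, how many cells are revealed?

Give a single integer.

Click 1 (2,1) count=4: revealed 1 new [(2,1)] -> total=1
Click 2 (1,4) count=1: revealed 1 new [(1,4)] -> total=2
Click 3 (3,1) count=4: revealed 1 new [(3,1)] -> total=3
Click 4 (4,4) count=0: revealed 4 new [(3,3) (3,4) (4,3) (4,4)] -> total=7

Answer: 7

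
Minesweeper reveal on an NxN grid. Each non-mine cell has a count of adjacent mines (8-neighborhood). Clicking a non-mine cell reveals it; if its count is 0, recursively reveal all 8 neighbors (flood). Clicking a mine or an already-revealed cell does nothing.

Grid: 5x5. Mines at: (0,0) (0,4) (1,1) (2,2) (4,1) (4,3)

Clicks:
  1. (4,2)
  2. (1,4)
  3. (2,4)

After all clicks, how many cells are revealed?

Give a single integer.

Click 1 (4,2) count=2: revealed 1 new [(4,2)] -> total=1
Click 2 (1,4) count=1: revealed 1 new [(1,4)] -> total=2
Click 3 (2,4) count=0: revealed 5 new [(1,3) (2,3) (2,4) (3,3) (3,4)] -> total=7

Answer: 7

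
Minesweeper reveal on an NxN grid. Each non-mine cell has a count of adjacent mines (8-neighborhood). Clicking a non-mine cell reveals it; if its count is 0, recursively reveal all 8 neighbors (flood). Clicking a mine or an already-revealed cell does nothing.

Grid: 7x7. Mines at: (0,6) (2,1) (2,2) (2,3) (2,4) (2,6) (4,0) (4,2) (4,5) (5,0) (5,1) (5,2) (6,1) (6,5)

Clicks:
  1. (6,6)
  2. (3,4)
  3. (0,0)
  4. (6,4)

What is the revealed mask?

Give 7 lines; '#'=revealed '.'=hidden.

Click 1 (6,6) count=1: revealed 1 new [(6,6)] -> total=1
Click 2 (3,4) count=3: revealed 1 new [(3,4)] -> total=2
Click 3 (0,0) count=0: revealed 12 new [(0,0) (0,1) (0,2) (0,3) (0,4) (0,5) (1,0) (1,1) (1,2) (1,3) (1,4) (1,5)] -> total=14
Click 4 (6,4) count=1: revealed 1 new [(6,4)] -> total=15

Answer: ######.
######.
.......
....#..
.......
.......
....#.#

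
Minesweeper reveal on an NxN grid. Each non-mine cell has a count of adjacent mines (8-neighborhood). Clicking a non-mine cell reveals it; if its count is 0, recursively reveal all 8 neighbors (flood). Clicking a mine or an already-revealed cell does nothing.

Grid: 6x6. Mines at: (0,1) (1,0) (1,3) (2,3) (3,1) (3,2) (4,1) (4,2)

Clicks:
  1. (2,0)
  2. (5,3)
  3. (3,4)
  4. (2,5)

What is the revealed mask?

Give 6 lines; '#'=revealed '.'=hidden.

Click 1 (2,0) count=2: revealed 1 new [(2,0)] -> total=1
Click 2 (5,3) count=1: revealed 1 new [(5,3)] -> total=2
Click 3 (3,4) count=1: revealed 1 new [(3,4)] -> total=3
Click 4 (2,5) count=0: revealed 13 new [(0,4) (0,5) (1,4) (1,5) (2,4) (2,5) (3,3) (3,5) (4,3) (4,4) (4,5) (5,4) (5,5)] -> total=16

Answer: ....##
....##
#...##
...###
...###
...###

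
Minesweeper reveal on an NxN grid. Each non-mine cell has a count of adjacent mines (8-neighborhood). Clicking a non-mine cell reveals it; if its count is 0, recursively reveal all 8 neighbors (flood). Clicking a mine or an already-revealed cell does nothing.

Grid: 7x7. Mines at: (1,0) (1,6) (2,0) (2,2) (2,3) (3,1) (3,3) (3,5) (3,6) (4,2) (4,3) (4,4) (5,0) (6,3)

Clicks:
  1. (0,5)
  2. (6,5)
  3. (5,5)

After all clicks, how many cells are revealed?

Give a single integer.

Click 1 (0,5) count=1: revealed 1 new [(0,5)] -> total=1
Click 2 (6,5) count=0: revealed 8 new [(4,5) (4,6) (5,4) (5,5) (5,6) (6,4) (6,5) (6,6)] -> total=9
Click 3 (5,5) count=1: revealed 0 new [(none)] -> total=9

Answer: 9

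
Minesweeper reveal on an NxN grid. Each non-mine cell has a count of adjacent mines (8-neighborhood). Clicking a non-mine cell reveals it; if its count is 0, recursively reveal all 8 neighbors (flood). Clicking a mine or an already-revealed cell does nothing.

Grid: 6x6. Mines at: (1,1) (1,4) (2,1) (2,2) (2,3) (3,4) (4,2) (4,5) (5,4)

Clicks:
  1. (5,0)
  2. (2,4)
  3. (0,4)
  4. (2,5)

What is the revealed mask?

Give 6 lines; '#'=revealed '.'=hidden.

Click 1 (5,0) count=0: revealed 6 new [(3,0) (3,1) (4,0) (4,1) (5,0) (5,1)] -> total=6
Click 2 (2,4) count=3: revealed 1 new [(2,4)] -> total=7
Click 3 (0,4) count=1: revealed 1 new [(0,4)] -> total=8
Click 4 (2,5) count=2: revealed 1 new [(2,5)] -> total=9

Answer: ....#.
......
....##
##....
##....
##....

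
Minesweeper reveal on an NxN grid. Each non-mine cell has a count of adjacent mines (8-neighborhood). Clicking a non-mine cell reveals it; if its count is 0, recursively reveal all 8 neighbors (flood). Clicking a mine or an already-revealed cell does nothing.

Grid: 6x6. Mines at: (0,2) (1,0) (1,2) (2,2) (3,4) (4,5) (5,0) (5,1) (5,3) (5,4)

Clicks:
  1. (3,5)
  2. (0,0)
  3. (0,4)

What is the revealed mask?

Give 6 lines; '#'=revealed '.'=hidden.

Answer: #..###
...###
...###
.....#
......
......

Derivation:
Click 1 (3,5) count=2: revealed 1 new [(3,5)] -> total=1
Click 2 (0,0) count=1: revealed 1 new [(0,0)] -> total=2
Click 3 (0,4) count=0: revealed 9 new [(0,3) (0,4) (0,5) (1,3) (1,4) (1,5) (2,3) (2,4) (2,5)] -> total=11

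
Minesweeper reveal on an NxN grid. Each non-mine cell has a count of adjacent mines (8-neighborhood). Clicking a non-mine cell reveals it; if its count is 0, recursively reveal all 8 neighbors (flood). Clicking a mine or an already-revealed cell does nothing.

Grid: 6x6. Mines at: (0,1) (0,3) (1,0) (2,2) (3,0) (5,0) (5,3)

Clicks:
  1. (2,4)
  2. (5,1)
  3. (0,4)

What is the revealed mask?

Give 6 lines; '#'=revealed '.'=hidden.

Answer: ....##
...###
...###
...###
...###
.#..##

Derivation:
Click 1 (2,4) count=0: revealed 16 new [(0,4) (0,5) (1,3) (1,4) (1,5) (2,3) (2,4) (2,5) (3,3) (3,4) (3,5) (4,3) (4,4) (4,5) (5,4) (5,5)] -> total=16
Click 2 (5,1) count=1: revealed 1 new [(5,1)] -> total=17
Click 3 (0,4) count=1: revealed 0 new [(none)] -> total=17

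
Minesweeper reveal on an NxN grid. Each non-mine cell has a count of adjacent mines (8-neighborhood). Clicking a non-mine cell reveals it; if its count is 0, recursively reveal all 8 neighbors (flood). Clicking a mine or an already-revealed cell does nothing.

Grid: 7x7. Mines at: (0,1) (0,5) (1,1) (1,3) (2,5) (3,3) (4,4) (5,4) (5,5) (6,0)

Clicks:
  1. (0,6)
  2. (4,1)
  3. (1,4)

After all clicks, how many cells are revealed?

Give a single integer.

Click 1 (0,6) count=1: revealed 1 new [(0,6)] -> total=1
Click 2 (4,1) count=0: revealed 17 new [(2,0) (2,1) (2,2) (3,0) (3,1) (3,2) (4,0) (4,1) (4,2) (4,3) (5,0) (5,1) (5,2) (5,3) (6,1) (6,2) (6,3)] -> total=18
Click 3 (1,4) count=3: revealed 1 new [(1,4)] -> total=19

Answer: 19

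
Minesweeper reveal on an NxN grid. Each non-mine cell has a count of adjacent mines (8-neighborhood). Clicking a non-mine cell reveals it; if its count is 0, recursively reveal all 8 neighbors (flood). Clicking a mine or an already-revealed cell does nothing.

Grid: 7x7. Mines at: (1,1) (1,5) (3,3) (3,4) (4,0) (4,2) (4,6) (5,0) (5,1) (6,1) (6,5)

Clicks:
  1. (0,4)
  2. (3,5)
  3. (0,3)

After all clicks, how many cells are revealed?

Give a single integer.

Click 1 (0,4) count=1: revealed 1 new [(0,4)] -> total=1
Click 2 (3,5) count=2: revealed 1 new [(3,5)] -> total=2
Click 3 (0,3) count=0: revealed 8 new [(0,2) (0,3) (1,2) (1,3) (1,4) (2,2) (2,3) (2,4)] -> total=10

Answer: 10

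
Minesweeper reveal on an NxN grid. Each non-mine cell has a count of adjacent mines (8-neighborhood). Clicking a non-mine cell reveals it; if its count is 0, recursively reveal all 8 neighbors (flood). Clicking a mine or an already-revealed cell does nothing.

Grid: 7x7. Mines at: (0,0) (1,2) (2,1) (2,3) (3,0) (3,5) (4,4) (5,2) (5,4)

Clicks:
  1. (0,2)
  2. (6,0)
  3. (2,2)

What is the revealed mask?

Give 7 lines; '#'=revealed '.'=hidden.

Answer: ..#....
.......
..#....
.......
##.....
##.....
##.....

Derivation:
Click 1 (0,2) count=1: revealed 1 new [(0,2)] -> total=1
Click 2 (6,0) count=0: revealed 6 new [(4,0) (4,1) (5,0) (5,1) (6,0) (6,1)] -> total=7
Click 3 (2,2) count=3: revealed 1 new [(2,2)] -> total=8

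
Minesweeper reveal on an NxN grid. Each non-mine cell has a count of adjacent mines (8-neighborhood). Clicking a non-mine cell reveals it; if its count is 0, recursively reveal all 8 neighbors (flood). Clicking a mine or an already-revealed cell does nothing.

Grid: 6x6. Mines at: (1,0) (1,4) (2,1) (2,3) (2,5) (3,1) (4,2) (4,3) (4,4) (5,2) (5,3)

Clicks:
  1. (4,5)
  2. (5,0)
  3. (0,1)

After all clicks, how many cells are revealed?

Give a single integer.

Click 1 (4,5) count=1: revealed 1 new [(4,5)] -> total=1
Click 2 (5,0) count=0: revealed 4 new [(4,0) (4,1) (5,0) (5,1)] -> total=5
Click 3 (0,1) count=1: revealed 1 new [(0,1)] -> total=6

Answer: 6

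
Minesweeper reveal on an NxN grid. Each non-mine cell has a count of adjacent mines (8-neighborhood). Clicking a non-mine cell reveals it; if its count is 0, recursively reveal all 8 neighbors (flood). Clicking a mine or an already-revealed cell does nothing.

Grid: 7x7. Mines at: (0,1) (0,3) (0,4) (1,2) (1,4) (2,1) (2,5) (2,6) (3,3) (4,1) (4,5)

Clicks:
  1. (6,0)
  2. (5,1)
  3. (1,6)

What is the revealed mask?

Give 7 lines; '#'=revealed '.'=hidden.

Answer: .......
......#
.......
.......
..###..
#######
#######

Derivation:
Click 1 (6,0) count=0: revealed 17 new [(4,2) (4,3) (4,4) (5,0) (5,1) (5,2) (5,3) (5,4) (5,5) (5,6) (6,0) (6,1) (6,2) (6,3) (6,4) (6,5) (6,6)] -> total=17
Click 2 (5,1) count=1: revealed 0 new [(none)] -> total=17
Click 3 (1,6) count=2: revealed 1 new [(1,6)] -> total=18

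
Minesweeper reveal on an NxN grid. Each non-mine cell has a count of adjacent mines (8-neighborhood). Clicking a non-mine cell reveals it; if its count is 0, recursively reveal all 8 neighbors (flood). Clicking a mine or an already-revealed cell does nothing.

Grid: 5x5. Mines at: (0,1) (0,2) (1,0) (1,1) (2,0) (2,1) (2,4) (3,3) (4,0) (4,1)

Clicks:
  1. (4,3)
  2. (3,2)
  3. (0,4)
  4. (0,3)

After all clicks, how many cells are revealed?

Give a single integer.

Click 1 (4,3) count=1: revealed 1 new [(4,3)] -> total=1
Click 2 (3,2) count=3: revealed 1 new [(3,2)] -> total=2
Click 3 (0,4) count=0: revealed 4 new [(0,3) (0,4) (1,3) (1,4)] -> total=6
Click 4 (0,3) count=1: revealed 0 new [(none)] -> total=6

Answer: 6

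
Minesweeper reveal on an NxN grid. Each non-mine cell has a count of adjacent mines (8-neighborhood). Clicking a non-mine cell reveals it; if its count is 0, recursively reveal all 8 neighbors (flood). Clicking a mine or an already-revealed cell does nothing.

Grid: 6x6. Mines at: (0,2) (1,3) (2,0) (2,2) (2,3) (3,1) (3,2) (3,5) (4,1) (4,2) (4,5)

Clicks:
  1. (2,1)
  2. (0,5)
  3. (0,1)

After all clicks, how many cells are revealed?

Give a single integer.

Click 1 (2,1) count=4: revealed 1 new [(2,1)] -> total=1
Click 2 (0,5) count=0: revealed 6 new [(0,4) (0,5) (1,4) (1,5) (2,4) (2,5)] -> total=7
Click 3 (0,1) count=1: revealed 1 new [(0,1)] -> total=8

Answer: 8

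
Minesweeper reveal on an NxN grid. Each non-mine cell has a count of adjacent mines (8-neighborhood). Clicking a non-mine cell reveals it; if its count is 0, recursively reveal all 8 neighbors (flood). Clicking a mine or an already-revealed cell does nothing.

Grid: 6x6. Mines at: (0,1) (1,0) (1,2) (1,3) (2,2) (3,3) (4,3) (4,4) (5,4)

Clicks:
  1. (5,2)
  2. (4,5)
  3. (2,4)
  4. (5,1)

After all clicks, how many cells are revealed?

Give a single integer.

Answer: 13

Derivation:
Click 1 (5,2) count=1: revealed 1 new [(5,2)] -> total=1
Click 2 (4,5) count=2: revealed 1 new [(4,5)] -> total=2
Click 3 (2,4) count=2: revealed 1 new [(2,4)] -> total=3
Click 4 (5,1) count=0: revealed 10 new [(2,0) (2,1) (3,0) (3,1) (3,2) (4,0) (4,1) (4,2) (5,0) (5,1)] -> total=13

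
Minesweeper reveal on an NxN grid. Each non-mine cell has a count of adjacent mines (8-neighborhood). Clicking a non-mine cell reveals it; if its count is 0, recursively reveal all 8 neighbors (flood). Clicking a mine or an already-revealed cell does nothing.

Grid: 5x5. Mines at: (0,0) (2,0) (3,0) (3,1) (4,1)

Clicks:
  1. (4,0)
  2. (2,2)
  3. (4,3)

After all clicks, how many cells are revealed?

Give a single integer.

Click 1 (4,0) count=3: revealed 1 new [(4,0)] -> total=1
Click 2 (2,2) count=1: revealed 1 new [(2,2)] -> total=2
Click 3 (4,3) count=0: revealed 17 new [(0,1) (0,2) (0,3) (0,4) (1,1) (1,2) (1,3) (1,4) (2,1) (2,3) (2,4) (3,2) (3,3) (3,4) (4,2) (4,3) (4,4)] -> total=19

Answer: 19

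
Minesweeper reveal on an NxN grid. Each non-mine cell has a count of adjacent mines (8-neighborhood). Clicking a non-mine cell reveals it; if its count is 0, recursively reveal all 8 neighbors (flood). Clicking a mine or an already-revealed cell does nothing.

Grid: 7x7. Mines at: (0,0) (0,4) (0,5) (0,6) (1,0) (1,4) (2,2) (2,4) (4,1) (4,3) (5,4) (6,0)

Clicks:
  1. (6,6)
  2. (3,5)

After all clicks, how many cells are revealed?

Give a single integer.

Answer: 12

Derivation:
Click 1 (6,6) count=0: revealed 12 new [(1,5) (1,6) (2,5) (2,6) (3,5) (3,6) (4,5) (4,6) (5,5) (5,6) (6,5) (6,6)] -> total=12
Click 2 (3,5) count=1: revealed 0 new [(none)] -> total=12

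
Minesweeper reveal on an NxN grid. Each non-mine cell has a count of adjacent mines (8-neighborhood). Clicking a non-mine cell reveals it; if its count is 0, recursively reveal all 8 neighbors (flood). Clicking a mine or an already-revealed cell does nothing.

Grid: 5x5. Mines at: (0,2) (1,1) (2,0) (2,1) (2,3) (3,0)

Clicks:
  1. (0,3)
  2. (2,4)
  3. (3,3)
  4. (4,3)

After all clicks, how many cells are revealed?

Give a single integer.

Answer: 10

Derivation:
Click 1 (0,3) count=1: revealed 1 new [(0,3)] -> total=1
Click 2 (2,4) count=1: revealed 1 new [(2,4)] -> total=2
Click 3 (3,3) count=1: revealed 1 new [(3,3)] -> total=3
Click 4 (4,3) count=0: revealed 7 new [(3,1) (3,2) (3,4) (4,1) (4,2) (4,3) (4,4)] -> total=10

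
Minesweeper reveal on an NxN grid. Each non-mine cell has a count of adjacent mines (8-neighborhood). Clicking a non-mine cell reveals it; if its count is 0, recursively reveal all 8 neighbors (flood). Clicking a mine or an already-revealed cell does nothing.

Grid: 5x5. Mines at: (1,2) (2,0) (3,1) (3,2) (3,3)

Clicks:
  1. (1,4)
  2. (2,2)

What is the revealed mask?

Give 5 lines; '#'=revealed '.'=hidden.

Answer: ...##
...##
..###
.....
.....

Derivation:
Click 1 (1,4) count=0: revealed 6 new [(0,3) (0,4) (1,3) (1,4) (2,3) (2,4)] -> total=6
Click 2 (2,2) count=4: revealed 1 new [(2,2)] -> total=7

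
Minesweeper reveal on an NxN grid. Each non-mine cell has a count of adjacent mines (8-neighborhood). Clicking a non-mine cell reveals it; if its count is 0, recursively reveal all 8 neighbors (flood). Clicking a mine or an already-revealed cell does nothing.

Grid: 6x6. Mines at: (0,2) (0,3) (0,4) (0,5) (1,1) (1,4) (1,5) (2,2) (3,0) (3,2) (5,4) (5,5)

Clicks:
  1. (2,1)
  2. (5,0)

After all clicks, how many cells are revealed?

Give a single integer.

Click 1 (2,1) count=4: revealed 1 new [(2,1)] -> total=1
Click 2 (5,0) count=0: revealed 8 new [(4,0) (4,1) (4,2) (4,3) (5,0) (5,1) (5,2) (5,3)] -> total=9

Answer: 9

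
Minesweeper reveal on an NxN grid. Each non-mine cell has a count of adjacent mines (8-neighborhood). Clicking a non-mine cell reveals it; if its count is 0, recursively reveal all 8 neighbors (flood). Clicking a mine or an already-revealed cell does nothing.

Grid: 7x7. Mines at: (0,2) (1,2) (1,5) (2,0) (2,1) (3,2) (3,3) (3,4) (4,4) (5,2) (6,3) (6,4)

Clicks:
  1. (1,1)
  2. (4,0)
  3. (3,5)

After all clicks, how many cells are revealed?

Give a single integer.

Answer: 10

Derivation:
Click 1 (1,1) count=4: revealed 1 new [(1,1)] -> total=1
Click 2 (4,0) count=0: revealed 8 new [(3,0) (3,1) (4,0) (4,1) (5,0) (5,1) (6,0) (6,1)] -> total=9
Click 3 (3,5) count=2: revealed 1 new [(3,5)] -> total=10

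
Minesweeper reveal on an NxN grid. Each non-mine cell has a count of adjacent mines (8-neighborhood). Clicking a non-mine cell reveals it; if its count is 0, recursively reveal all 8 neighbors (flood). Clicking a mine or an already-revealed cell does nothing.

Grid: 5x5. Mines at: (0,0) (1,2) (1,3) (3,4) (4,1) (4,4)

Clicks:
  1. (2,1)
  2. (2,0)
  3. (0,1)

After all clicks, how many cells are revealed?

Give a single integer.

Click 1 (2,1) count=1: revealed 1 new [(2,1)] -> total=1
Click 2 (2,0) count=0: revealed 5 new [(1,0) (1,1) (2,0) (3,0) (3,1)] -> total=6
Click 3 (0,1) count=2: revealed 1 new [(0,1)] -> total=7

Answer: 7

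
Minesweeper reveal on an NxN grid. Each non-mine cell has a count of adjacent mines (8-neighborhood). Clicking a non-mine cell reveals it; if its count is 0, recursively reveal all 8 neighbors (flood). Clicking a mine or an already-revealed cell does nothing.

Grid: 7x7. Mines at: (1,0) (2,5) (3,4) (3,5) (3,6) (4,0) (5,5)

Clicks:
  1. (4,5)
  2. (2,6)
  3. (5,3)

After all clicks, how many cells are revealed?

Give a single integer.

Answer: 35

Derivation:
Click 1 (4,5) count=4: revealed 1 new [(4,5)] -> total=1
Click 2 (2,6) count=3: revealed 1 new [(2,6)] -> total=2
Click 3 (5,3) count=0: revealed 33 new [(0,1) (0,2) (0,3) (0,4) (0,5) (0,6) (1,1) (1,2) (1,3) (1,4) (1,5) (1,6) (2,1) (2,2) (2,3) (2,4) (3,1) (3,2) (3,3) (4,1) (4,2) (4,3) (4,4) (5,0) (5,1) (5,2) (5,3) (5,4) (6,0) (6,1) (6,2) (6,3) (6,4)] -> total=35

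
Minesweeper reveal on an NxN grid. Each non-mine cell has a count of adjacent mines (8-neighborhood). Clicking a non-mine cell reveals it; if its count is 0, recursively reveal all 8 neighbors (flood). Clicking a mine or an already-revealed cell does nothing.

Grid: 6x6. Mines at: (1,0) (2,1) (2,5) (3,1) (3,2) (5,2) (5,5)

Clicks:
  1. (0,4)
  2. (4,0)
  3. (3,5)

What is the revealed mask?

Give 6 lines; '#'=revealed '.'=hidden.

Answer: .#####
.#####
..###.
.....#
#.....
......

Derivation:
Click 1 (0,4) count=0: revealed 13 new [(0,1) (0,2) (0,3) (0,4) (0,5) (1,1) (1,2) (1,3) (1,4) (1,5) (2,2) (2,3) (2,4)] -> total=13
Click 2 (4,0) count=1: revealed 1 new [(4,0)] -> total=14
Click 3 (3,5) count=1: revealed 1 new [(3,5)] -> total=15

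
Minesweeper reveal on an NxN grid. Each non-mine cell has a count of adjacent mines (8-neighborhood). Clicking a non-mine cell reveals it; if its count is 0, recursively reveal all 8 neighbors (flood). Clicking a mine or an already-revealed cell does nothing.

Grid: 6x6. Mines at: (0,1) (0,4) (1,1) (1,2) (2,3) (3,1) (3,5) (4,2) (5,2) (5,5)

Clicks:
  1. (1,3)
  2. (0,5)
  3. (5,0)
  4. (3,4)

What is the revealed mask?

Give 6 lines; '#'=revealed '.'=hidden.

Answer: .....#
...#..
......
....#.
##....
##....

Derivation:
Click 1 (1,3) count=3: revealed 1 new [(1,3)] -> total=1
Click 2 (0,5) count=1: revealed 1 new [(0,5)] -> total=2
Click 3 (5,0) count=0: revealed 4 new [(4,0) (4,1) (5,0) (5,1)] -> total=6
Click 4 (3,4) count=2: revealed 1 new [(3,4)] -> total=7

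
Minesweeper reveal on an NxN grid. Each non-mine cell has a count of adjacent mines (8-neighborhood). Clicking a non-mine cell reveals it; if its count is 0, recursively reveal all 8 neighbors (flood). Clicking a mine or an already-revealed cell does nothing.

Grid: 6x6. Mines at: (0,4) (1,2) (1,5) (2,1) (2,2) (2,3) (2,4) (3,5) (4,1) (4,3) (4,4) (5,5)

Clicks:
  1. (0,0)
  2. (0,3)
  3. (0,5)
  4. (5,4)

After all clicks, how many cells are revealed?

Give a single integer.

Answer: 7

Derivation:
Click 1 (0,0) count=0: revealed 4 new [(0,0) (0,1) (1,0) (1,1)] -> total=4
Click 2 (0,3) count=2: revealed 1 new [(0,3)] -> total=5
Click 3 (0,5) count=2: revealed 1 new [(0,5)] -> total=6
Click 4 (5,4) count=3: revealed 1 new [(5,4)] -> total=7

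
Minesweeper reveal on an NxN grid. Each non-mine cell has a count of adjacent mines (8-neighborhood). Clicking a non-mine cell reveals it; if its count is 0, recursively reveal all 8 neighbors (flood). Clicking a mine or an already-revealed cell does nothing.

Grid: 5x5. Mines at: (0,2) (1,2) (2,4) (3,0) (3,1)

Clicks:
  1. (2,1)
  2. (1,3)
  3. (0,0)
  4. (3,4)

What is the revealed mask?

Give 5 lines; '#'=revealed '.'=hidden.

Click 1 (2,1) count=3: revealed 1 new [(2,1)] -> total=1
Click 2 (1,3) count=3: revealed 1 new [(1,3)] -> total=2
Click 3 (0,0) count=0: revealed 5 new [(0,0) (0,1) (1,0) (1,1) (2,0)] -> total=7
Click 4 (3,4) count=1: revealed 1 new [(3,4)] -> total=8

Answer: ##...
##.#.
##...
....#
.....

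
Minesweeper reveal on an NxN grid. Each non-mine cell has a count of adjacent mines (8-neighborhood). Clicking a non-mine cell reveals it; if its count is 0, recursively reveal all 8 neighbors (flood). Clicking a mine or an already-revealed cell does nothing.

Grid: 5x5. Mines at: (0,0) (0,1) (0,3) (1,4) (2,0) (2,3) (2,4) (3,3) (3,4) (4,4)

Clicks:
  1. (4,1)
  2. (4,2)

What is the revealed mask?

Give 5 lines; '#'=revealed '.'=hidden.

Click 1 (4,1) count=0: revealed 6 new [(3,0) (3,1) (3,2) (4,0) (4,1) (4,2)] -> total=6
Click 2 (4,2) count=1: revealed 0 new [(none)] -> total=6

Answer: .....
.....
.....
###..
###..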